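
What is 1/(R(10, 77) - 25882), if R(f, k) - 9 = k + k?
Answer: -1/25719 ≈ -3.8882e-5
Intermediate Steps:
R(f, k) = 9 + 2*k (R(f, k) = 9 + (k + k) = 9 + 2*k)
1/(R(10, 77) - 25882) = 1/((9 + 2*77) - 25882) = 1/((9 + 154) - 25882) = 1/(163 - 25882) = 1/(-25719) = -1/25719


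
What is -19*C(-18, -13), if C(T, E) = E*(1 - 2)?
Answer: -247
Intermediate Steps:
C(T, E) = -E (C(T, E) = E*(-1) = -E)
-19*C(-18, -13) = -(-19)*(-13) = -19*13 = -247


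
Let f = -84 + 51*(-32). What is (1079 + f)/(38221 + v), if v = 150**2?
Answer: -637/60721 ≈ -0.010491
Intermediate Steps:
f = -1716 (f = -84 - 1632 = -1716)
v = 22500
(1079 + f)/(38221 + v) = (1079 - 1716)/(38221 + 22500) = -637/60721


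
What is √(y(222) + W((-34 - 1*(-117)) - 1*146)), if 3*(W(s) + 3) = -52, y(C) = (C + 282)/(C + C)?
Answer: I*√236541/111 ≈ 4.3816*I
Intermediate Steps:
y(C) = (282 + C)/(2*C) (y(C) = (282 + C)/((2*C)) = (282 + C)*(1/(2*C)) = (282 + C)/(2*C))
W(s) = -61/3 (W(s) = -3 + (⅓)*(-52) = -3 - 52/3 = -61/3)
√(y(222) + W((-34 - 1*(-117)) - 1*146)) = √((½)*(282 + 222)/222 - 61/3) = √((½)*(1/222)*504 - 61/3) = √(42/37 - 61/3) = √(-2131/111) = I*√236541/111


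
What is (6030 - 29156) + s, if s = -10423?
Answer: -33549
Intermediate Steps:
(6030 - 29156) + s = (6030 - 29156) - 10423 = -23126 - 10423 = -33549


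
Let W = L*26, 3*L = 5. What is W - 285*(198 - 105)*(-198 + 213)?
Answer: -1192595/3 ≈ -3.9753e+5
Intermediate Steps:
L = 5/3 (L = (⅓)*5 = 5/3 ≈ 1.6667)
W = 130/3 (W = (5/3)*26 = 130/3 ≈ 43.333)
W - 285*(198 - 105)*(-198 + 213) = 130/3 - 285*(198 - 105)*(-198 + 213) = 130/3 - 26505*15 = 130/3 - 285*1395 = 130/3 - 397575 = -1192595/3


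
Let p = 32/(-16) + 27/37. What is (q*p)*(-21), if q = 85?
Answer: 83895/37 ≈ 2267.4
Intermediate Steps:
p = -47/37 (p = 32*(-1/16) + 27*(1/37) = -2 + 27/37 = -47/37 ≈ -1.2703)
(q*p)*(-21) = (85*(-47/37))*(-21) = -3995/37*(-21) = 83895/37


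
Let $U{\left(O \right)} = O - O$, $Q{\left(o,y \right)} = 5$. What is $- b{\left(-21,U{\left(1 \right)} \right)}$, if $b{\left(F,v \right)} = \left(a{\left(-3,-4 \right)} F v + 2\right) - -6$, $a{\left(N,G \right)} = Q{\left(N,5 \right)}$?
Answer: $-8$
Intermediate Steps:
$a{\left(N,G \right)} = 5$
$U{\left(O \right)} = 0$
$b{\left(F,v \right)} = 8 + 5 F v$ ($b{\left(F,v \right)} = \left(5 F v + 2\right) - -6 = \left(5 F v + 2\right) + 6 = \left(2 + 5 F v\right) + 6 = 8 + 5 F v$)
$- b{\left(-21,U{\left(1 \right)} \right)} = - (8 + 5 \left(-21\right) 0) = - (8 + 0) = \left(-1\right) 8 = -8$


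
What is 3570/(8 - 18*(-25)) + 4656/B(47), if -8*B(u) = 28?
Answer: -2119953/1603 ≈ -1322.5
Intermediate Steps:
B(u) = -7/2 (B(u) = -1/8*28 = -7/2)
3570/(8 - 18*(-25)) + 4656/B(47) = 3570/(8 - 18*(-25)) + 4656/(-7/2) = 3570/(8 + 450) + 4656*(-2/7) = 3570/458 - 9312/7 = 3570*(1/458) - 9312/7 = 1785/229 - 9312/7 = -2119953/1603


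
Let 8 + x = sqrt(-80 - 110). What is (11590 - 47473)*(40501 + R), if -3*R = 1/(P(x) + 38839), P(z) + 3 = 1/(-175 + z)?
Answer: -73821445117064224222626/50795828848409 + 11961*I*sqrt(190)/50795828848409 ≈ -1.4533e+9 + 3.2458e-9*I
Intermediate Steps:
x = -8 + I*sqrt(190) (x = -8 + sqrt(-80 - 110) = -8 + sqrt(-190) = -8 + I*sqrt(190) ≈ -8.0 + 13.784*I)
P(z) = -3 + 1/(-175 + z)
R = -1/(3*(38839 + (550 - 3*I*sqrt(190))/(-183 + I*sqrt(190)))) (R = -1/(3*((526 - 3*(-8 + I*sqrt(190)))/(-175 + (-8 + I*sqrt(190))) + 38839)) = -1/(3*((526 + (24 - 3*I*sqrt(190)))/(-183 + I*sqrt(190)) + 38839)) = -1/(3*((550 - 3*I*sqrt(190))/(-183 + I*sqrt(190)) + 38839)) = -1/(3*(38839 + (550 - 3*I*sqrt(190))/(-183 + I*sqrt(190)))) ≈ -8.5831e-6 - 9.0454e-14*I)
(11590 - 47473)*(40501 + R) = (11590 - 47473)*(40501 + (-1307957461/152387486545227 - I*sqrt(190)/152387486545227)) = -35883*(6171845591260281266/152387486545227 - I*sqrt(190)/152387486545227) = -73821445117064224222626/50795828848409 + 11961*I*sqrt(190)/50795828848409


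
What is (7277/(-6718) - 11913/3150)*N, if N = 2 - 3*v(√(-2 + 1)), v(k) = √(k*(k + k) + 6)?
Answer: 34318028/1763475 ≈ 19.460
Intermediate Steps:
v(k) = √(6 + 2*k²) (v(k) = √(k*(2*k) + 6) = √(2*k² + 6) = √(6 + 2*k²))
N = -4 (N = 2 - 3*√(6 + 2*(√(-2 + 1))²) = 2 - 3*√(6 + 2*(√(-1))²) = 2 - 3*√(6 + 2*I²) = 2 - 3*√(6 + 2*(-1)) = 2 - 3*√(6 - 2) = 2 - 3*√4 = 2 - 3*2 = 2 - 6 = -4)
(7277/(-6718) - 11913/3150)*N = (7277/(-6718) - 11913/3150)*(-4) = (7277*(-1/6718) - 11913*1/3150)*(-4) = (-7277/6718 - 3971/1050)*(-4) = -8579507/1763475*(-4) = 34318028/1763475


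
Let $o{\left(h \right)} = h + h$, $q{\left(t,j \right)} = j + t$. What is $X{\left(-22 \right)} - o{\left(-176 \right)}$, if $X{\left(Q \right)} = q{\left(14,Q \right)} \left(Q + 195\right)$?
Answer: $-1032$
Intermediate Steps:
$X{\left(Q \right)} = \left(14 + Q\right) \left(195 + Q\right)$ ($X{\left(Q \right)} = \left(Q + 14\right) \left(Q + 195\right) = \left(14 + Q\right) \left(195 + Q\right)$)
$o{\left(h \right)} = 2 h$
$X{\left(-22 \right)} - o{\left(-176 \right)} = \left(14 - 22\right) \left(195 - 22\right) - 2 \left(-176\right) = \left(-8\right) 173 - -352 = -1384 + 352 = -1032$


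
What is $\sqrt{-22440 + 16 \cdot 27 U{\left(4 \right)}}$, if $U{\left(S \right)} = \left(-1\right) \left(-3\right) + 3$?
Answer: $2 i \sqrt{4962} \approx 140.88 i$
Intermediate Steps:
$U{\left(S \right)} = 6$ ($U{\left(S \right)} = 3 + 3 = 6$)
$\sqrt{-22440 + 16 \cdot 27 U{\left(4 \right)}} = \sqrt{-22440 + 16 \cdot 27 \cdot 6} = \sqrt{-22440 + 432 \cdot 6} = \sqrt{-22440 + 2592} = \sqrt{-19848} = 2 i \sqrt{4962}$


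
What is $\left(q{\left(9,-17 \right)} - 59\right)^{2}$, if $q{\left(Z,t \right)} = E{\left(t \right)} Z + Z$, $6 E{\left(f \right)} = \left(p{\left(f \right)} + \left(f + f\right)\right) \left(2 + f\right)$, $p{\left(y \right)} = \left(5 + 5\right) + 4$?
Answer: $160000$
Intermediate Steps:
$p{\left(y \right)} = 14$ ($p{\left(y \right)} = 10 + 4 = 14$)
$E{\left(f \right)} = \frac{\left(2 + f\right) \left(14 + 2 f\right)}{6}$ ($E{\left(f \right)} = \frac{\left(14 + \left(f + f\right)\right) \left(2 + f\right)}{6} = \frac{\left(14 + 2 f\right) \left(2 + f\right)}{6} = \frac{\left(2 + f\right) \left(14 + 2 f\right)}{6}$)
$q{\left(Z,t \right)} = Z + Z \left(\frac{14}{3} + 3 t + \frac{t^{2}}{3}\right)$ ($q{\left(Z,t \right)} = \left(\frac{14}{3} + 3 t + \frac{t^{2}}{3}\right) Z + Z = Z \left(\frac{14}{3} + 3 t + \frac{t^{2}}{3}\right) + Z = Z + Z \left(\frac{14}{3} + 3 t + \frac{t^{2}}{3}\right)$)
$\left(q{\left(9,-17 \right)} - 59\right)^{2} = \left(\frac{1}{3} \cdot 9 \left(17 + \left(-17\right)^{2} + 9 \left(-17\right)\right) - 59\right)^{2} = \left(\frac{1}{3} \cdot 9 \left(17 + 289 - 153\right) - 59\right)^{2} = \left(\frac{1}{3} \cdot 9 \cdot 153 - 59\right)^{2} = \left(459 - 59\right)^{2} = 400^{2} = 160000$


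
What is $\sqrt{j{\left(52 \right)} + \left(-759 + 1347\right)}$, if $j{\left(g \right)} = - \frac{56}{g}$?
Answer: $\frac{\sqrt{99190}}{13} \approx 24.227$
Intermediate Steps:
$\sqrt{j{\left(52 \right)} + \left(-759 + 1347\right)} = \sqrt{- \frac{56}{52} + \left(-759 + 1347\right)} = \sqrt{\left(-56\right) \frac{1}{52} + 588} = \sqrt{- \frac{14}{13} + 588} = \sqrt{\frac{7630}{13}} = \frac{\sqrt{99190}}{13}$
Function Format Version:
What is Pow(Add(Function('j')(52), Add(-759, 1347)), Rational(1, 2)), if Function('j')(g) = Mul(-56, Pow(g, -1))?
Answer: Mul(Rational(1, 13), Pow(99190, Rational(1, 2))) ≈ 24.227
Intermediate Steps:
Pow(Add(Function('j')(52), Add(-759, 1347)), Rational(1, 2)) = Pow(Add(Mul(-56, Pow(52, -1)), Add(-759, 1347)), Rational(1, 2)) = Pow(Add(Mul(-56, Rational(1, 52)), 588), Rational(1, 2)) = Pow(Add(Rational(-14, 13), 588), Rational(1, 2)) = Pow(Rational(7630, 13), Rational(1, 2)) = Mul(Rational(1, 13), Pow(99190, Rational(1, 2)))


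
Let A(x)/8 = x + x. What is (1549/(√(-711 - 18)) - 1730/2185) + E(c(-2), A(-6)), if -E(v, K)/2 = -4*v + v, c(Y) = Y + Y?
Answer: -10834/437 - 1549*I/27 ≈ -24.792 - 57.37*I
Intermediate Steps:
A(x) = 16*x (A(x) = 8*(x + x) = 8*(2*x) = 16*x)
c(Y) = 2*Y
E(v, K) = 6*v (E(v, K) = -2*(-4*v + v) = -(-6)*v = 6*v)
(1549/(√(-711 - 18)) - 1730/2185) + E(c(-2), A(-6)) = (1549/(√(-711 - 18)) - 1730/2185) + 6*(2*(-2)) = (1549/(√(-729)) - 1730*1/2185) + 6*(-4) = (1549/((27*I)) - 346/437) - 24 = (1549*(-I/27) - 346/437) - 24 = (-1549*I/27 - 346/437) - 24 = (-346/437 - 1549*I/27) - 24 = -10834/437 - 1549*I/27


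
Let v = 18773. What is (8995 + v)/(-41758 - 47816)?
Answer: -4628/14929 ≈ -0.31000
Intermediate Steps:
(8995 + v)/(-41758 - 47816) = (8995 + 18773)/(-41758 - 47816) = 27768/(-89574) = 27768*(-1/89574) = -4628/14929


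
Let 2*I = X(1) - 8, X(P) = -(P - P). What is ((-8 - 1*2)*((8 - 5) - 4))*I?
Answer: -40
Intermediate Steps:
X(P) = 0 (X(P) = -1*0 = 0)
I = -4 (I = (0 - 8)/2 = (½)*(-8) = -4)
((-8 - 1*2)*((8 - 5) - 4))*I = ((-8 - 1*2)*((8 - 5) - 4))*(-4) = ((-8 - 2)*(3 - 4))*(-4) = -10*(-1)*(-4) = 10*(-4) = -40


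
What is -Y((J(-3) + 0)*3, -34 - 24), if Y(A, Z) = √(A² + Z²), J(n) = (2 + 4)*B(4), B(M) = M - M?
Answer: -58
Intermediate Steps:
B(M) = 0
J(n) = 0 (J(n) = (2 + 4)*0 = 6*0 = 0)
-Y((J(-3) + 0)*3, -34 - 24) = -√(((0 + 0)*3)² + (-34 - 24)²) = -√((0*3)² + (-58)²) = -√(0² + 3364) = -√(0 + 3364) = -√3364 = -1*58 = -58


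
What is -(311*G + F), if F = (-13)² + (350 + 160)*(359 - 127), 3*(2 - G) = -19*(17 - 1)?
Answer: -451877/3 ≈ -1.5063e+5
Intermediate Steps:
G = 310/3 (G = 2 - (-19)*(17 - 1)/3 = 2 - (-19)*16/3 = 2 - ⅓*(-304) = 2 + 304/3 = 310/3 ≈ 103.33)
F = 118489 (F = 169 + 510*232 = 169 + 118320 = 118489)
-(311*G + F) = -(311*(310/3) + 118489) = -(96410/3 + 118489) = -1*451877/3 = -451877/3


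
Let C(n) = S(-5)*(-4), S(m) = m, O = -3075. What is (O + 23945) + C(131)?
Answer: 20890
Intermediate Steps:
C(n) = 20 (C(n) = -5*(-4) = 20)
(O + 23945) + C(131) = (-3075 + 23945) + 20 = 20870 + 20 = 20890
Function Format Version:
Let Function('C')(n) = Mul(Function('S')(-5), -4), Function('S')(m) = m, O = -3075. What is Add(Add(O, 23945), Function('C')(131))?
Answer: 20890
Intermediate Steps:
Function('C')(n) = 20 (Function('C')(n) = Mul(-5, -4) = 20)
Add(Add(O, 23945), Function('C')(131)) = Add(Add(-3075, 23945), 20) = Add(20870, 20) = 20890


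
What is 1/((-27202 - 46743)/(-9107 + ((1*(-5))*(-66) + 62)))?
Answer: 1743/14789 ≈ 0.11786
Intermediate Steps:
1/((-27202 - 46743)/(-9107 + ((1*(-5))*(-66) + 62))) = 1/(-73945/(-9107 + (-5*(-66) + 62))) = 1/(-73945/(-9107 + (330 + 62))) = 1/(-73945/(-9107 + 392)) = 1/(-73945/(-8715)) = 1/(-73945*(-1/8715)) = 1/(14789/1743) = 1743/14789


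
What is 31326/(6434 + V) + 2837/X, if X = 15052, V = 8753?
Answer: 514604471/228594724 ≈ 2.2512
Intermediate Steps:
31326/(6434 + V) + 2837/X = 31326/(6434 + 8753) + 2837/15052 = 31326/15187 + 2837*(1/15052) = 31326*(1/15187) + 2837/15052 = 31326/15187 + 2837/15052 = 514604471/228594724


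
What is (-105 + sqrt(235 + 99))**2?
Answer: (105 - sqrt(334))**2 ≈ 7521.1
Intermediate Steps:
(-105 + sqrt(235 + 99))**2 = (-105 + sqrt(334))**2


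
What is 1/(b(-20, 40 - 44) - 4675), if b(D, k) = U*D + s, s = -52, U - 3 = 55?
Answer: -1/5887 ≈ -0.00016987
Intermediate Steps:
U = 58 (U = 3 + 55 = 58)
b(D, k) = -52 + 58*D (b(D, k) = 58*D - 52 = -52 + 58*D)
1/(b(-20, 40 - 44) - 4675) = 1/((-52 + 58*(-20)) - 4675) = 1/((-52 - 1160) - 4675) = 1/(-1212 - 4675) = 1/(-5887) = -1/5887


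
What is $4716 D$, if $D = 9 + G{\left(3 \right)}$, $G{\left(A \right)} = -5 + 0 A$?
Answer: $18864$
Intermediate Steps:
$G{\left(A \right)} = -5$ ($G{\left(A \right)} = -5 + 0 = -5$)
$D = 4$ ($D = 9 - 5 = 4$)
$4716 D = 4716 \cdot 4 = 18864$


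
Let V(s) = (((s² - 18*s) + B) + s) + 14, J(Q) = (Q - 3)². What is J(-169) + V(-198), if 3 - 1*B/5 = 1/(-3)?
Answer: 216554/3 ≈ 72185.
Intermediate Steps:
B = 50/3 (B = 15 - 5/(-3) = 15 - 5*(-⅓) = 15 + 5/3 = 50/3 ≈ 16.667)
J(Q) = (-3 + Q)²
V(s) = 92/3 + s² - 17*s (V(s) = (((s² - 18*s) + 50/3) + s) + 14 = ((50/3 + s² - 18*s) + s) + 14 = (50/3 + s² - 17*s) + 14 = 92/3 + s² - 17*s)
J(-169) + V(-198) = (-3 - 169)² + (92/3 + (-198)² - 17*(-198)) = (-172)² + (92/3 + 39204 + 3366) = 29584 + 127802/3 = 216554/3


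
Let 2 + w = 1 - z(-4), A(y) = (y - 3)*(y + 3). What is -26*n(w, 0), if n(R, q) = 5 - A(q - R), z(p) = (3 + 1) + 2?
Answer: 910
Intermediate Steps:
A(y) = (-3 + y)*(3 + y)
z(p) = 6 (z(p) = 4 + 2 = 6)
w = -7 (w = -2 + (1 - 1*6) = -2 + (1 - 6) = -2 - 5 = -7)
n(R, q) = 14 - (q - R)² (n(R, q) = 5 - (-9 + (q - R)²) = 5 + (9 - (q - R)²) = 14 - (q - R)²)
-26*n(w, 0) = -26*(14 - (-7 - 1*0)²) = -26*(14 - (-7 + 0)²) = -26*(14 - 1*(-7)²) = -26*(14 - 1*49) = -26*(14 - 49) = -26*(-35) = 910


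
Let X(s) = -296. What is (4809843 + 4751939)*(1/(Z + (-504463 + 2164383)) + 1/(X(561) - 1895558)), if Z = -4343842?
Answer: -10947704930208/1272081064847 ≈ -8.6061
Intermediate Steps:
(4809843 + 4751939)*(1/(Z + (-504463 + 2164383)) + 1/(X(561) - 1895558)) = (4809843 + 4751939)*(1/(-4343842 + (-504463 + 2164383)) + 1/(-296 - 1895558)) = 9561782*(1/(-4343842 + 1659920) + 1/(-1895854)) = 9561782*(1/(-2683922) - 1/1895854) = 9561782*(-1/2683922 - 1/1895854) = 9561782*(-1144944/1272081064847) = -10947704930208/1272081064847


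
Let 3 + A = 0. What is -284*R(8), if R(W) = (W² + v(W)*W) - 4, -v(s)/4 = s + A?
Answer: 28400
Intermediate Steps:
A = -3 (A = -3 + 0 = -3)
v(s) = 12 - 4*s (v(s) = -4*(s - 3) = -4*(-3 + s) = 12 - 4*s)
R(W) = -4 + W² + W*(12 - 4*W) (R(W) = (W² + (12 - 4*W)*W) - 4 = (W² + W*(12 - 4*W)) - 4 = -4 + W² + W*(12 - 4*W))
-284*R(8) = -284*(-4 - 3*8² + 12*8) = -284*(-4 - 3*64 + 96) = -284*(-4 - 192 + 96) = -284*(-100) = 28400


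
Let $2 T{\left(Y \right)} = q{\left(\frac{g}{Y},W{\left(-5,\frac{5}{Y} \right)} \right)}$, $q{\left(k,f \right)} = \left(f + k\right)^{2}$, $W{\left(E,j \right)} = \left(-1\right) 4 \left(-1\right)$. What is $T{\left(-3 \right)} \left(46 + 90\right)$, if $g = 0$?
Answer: $1088$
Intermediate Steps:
$W{\left(E,j \right)} = 4$ ($W{\left(E,j \right)} = \left(-4\right) \left(-1\right) = 4$)
$T{\left(Y \right)} = 8$ ($T{\left(Y \right)} = \frac{\left(4 + \frac{0}{Y}\right)^{2}}{2} = \frac{\left(4 + 0\right)^{2}}{2} = \frac{4^{2}}{2} = \frac{1}{2} \cdot 16 = 8$)
$T{\left(-3 \right)} \left(46 + 90\right) = 8 \left(46 + 90\right) = 8 \cdot 136 = 1088$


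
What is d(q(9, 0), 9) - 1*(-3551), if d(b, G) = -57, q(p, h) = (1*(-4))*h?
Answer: 3494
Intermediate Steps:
q(p, h) = -4*h
d(q(9, 0), 9) - 1*(-3551) = -57 - 1*(-3551) = -57 + 3551 = 3494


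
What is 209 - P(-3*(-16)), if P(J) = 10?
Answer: 199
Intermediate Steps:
209 - P(-3*(-16)) = 209 - 1*10 = 209 - 10 = 199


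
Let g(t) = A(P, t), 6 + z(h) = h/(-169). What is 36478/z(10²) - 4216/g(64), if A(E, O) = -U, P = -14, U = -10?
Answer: -16586111/2785 ≈ -5955.5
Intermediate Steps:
z(h) = -6 - h/169 (z(h) = -6 + h/(-169) = -6 + h*(-1/169) = -6 - h/169)
A(E, O) = 10 (A(E, O) = -1*(-10) = 10)
g(t) = 10
36478/z(10²) - 4216/g(64) = 36478/(-6 - 1/169*10²) - 4216/10 = 36478/(-6 - 1/169*100) - 4216*⅒ = 36478/(-6 - 100/169) - 2108/5 = 36478/(-1114/169) - 2108/5 = 36478*(-169/1114) - 2108/5 = -3082391/557 - 2108/5 = -16586111/2785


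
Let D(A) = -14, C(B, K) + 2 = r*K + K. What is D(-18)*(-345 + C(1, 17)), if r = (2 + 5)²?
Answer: -7042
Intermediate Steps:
r = 49 (r = 7² = 49)
C(B, K) = -2 + 50*K (C(B, K) = -2 + (49*K + K) = -2 + 50*K)
D(-18)*(-345 + C(1, 17)) = -14*(-345 + (-2 + 50*17)) = -14*(-345 + (-2 + 850)) = -14*(-345 + 848) = -14*503 = -7042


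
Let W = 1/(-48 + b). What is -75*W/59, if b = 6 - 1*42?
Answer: 25/1652 ≈ 0.015133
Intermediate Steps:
b = -36 (b = 6 - 42 = -36)
W = -1/84 (W = 1/(-48 - 36) = 1/(-84) = -1/84 ≈ -0.011905)
-75*W/59 = -75*(-1/84)/59 = (25/28)*(1/59) = 25/1652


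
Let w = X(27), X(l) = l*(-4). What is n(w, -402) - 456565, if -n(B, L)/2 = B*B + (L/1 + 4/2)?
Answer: -479093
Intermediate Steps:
X(l) = -4*l
w = -108 (w = -4*27 = -108)
n(B, L) = -4 - 2*L - 2*B² (n(B, L) = -2*(B*B + (L/1 + 4/2)) = -2*(B² + (L*1 + 4*(½))) = -2*(B² + (L + 2)) = -2*(B² + (2 + L)) = -2*(2 + L + B²) = -4 - 2*L - 2*B²)
n(w, -402) - 456565 = (-4 - 2*(-402) - 2*(-108)²) - 456565 = (-4 + 804 - 2*11664) - 456565 = (-4 + 804 - 23328) - 456565 = -22528 - 456565 = -479093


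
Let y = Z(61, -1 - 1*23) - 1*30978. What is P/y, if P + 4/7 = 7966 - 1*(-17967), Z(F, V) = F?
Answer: -181527/216419 ≈ -0.83878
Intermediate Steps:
P = 181527/7 (P = -4/7 + (7966 - 1*(-17967)) = -4/7 + (7966 + 17967) = -4/7 + 25933 = 181527/7 ≈ 25932.)
y = -30917 (y = 61 - 1*30978 = 61 - 30978 = -30917)
P/y = (181527/7)/(-30917) = (181527/7)*(-1/30917) = -181527/216419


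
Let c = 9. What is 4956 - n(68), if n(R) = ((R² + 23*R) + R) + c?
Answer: -1309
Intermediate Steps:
n(R) = 9 + R² + 24*R (n(R) = ((R² + 23*R) + R) + 9 = (R² + 24*R) + 9 = 9 + R² + 24*R)
4956 - n(68) = 4956 - (9 + 68² + 24*68) = 4956 - (9 + 4624 + 1632) = 4956 - 1*6265 = 4956 - 6265 = -1309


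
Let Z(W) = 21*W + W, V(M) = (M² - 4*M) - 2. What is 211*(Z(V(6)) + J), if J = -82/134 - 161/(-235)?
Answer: 731125972/15745 ≈ 46435.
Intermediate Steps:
V(M) = -2 + M² - 4*M
Z(W) = 22*W
J = 1152/15745 (J = -82*1/134 - 161*(-1/235) = -41/67 + 161/235 = 1152/15745 ≈ 0.073166)
211*(Z(V(6)) + J) = 211*(22*(-2 + 6² - 4*6) + 1152/15745) = 211*(22*(-2 + 36 - 24) + 1152/15745) = 211*(22*10 + 1152/15745) = 211*(220 + 1152/15745) = 211*(3465052/15745) = 731125972/15745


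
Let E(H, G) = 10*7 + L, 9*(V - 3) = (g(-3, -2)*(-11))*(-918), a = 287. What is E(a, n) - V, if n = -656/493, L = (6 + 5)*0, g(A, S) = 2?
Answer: -2177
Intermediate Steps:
L = 0 (L = 11*0 = 0)
V = 2247 (V = 3 + ((2*(-11))*(-918))/9 = 3 + (-22*(-918))/9 = 3 + (1/9)*20196 = 3 + 2244 = 2247)
n = -656/493 (n = -656*1/493 = -656/493 ≈ -1.3306)
E(H, G) = 70 (E(H, G) = 10*7 + 0 = 70 + 0 = 70)
E(a, n) - V = 70 - 1*2247 = 70 - 2247 = -2177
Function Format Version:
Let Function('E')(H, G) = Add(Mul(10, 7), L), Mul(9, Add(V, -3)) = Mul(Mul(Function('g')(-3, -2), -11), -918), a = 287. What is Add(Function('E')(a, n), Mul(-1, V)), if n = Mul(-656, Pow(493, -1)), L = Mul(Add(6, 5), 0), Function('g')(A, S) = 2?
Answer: -2177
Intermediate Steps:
L = 0 (L = Mul(11, 0) = 0)
V = 2247 (V = Add(3, Mul(Rational(1, 9), Mul(Mul(2, -11), -918))) = Add(3, Mul(Rational(1, 9), Mul(-22, -918))) = Add(3, Mul(Rational(1, 9), 20196)) = Add(3, 2244) = 2247)
n = Rational(-656, 493) (n = Mul(-656, Rational(1, 493)) = Rational(-656, 493) ≈ -1.3306)
Function('E')(H, G) = 70 (Function('E')(H, G) = Add(Mul(10, 7), 0) = Add(70, 0) = 70)
Add(Function('E')(a, n), Mul(-1, V)) = Add(70, Mul(-1, 2247)) = Add(70, -2247) = -2177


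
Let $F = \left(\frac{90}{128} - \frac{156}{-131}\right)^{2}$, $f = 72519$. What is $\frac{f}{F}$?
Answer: $\frac{1699155365888}{84047547} \approx 20217.0$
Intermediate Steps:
$F = \frac{252142641}{70291456}$ ($F = \left(90 \cdot \frac{1}{128} - - \frac{156}{131}\right)^{2} = \left(\frac{45}{64} + \frac{156}{131}\right)^{2} = \left(\frac{15879}{8384}\right)^{2} = \frac{252142641}{70291456} \approx 3.5871$)
$\frac{f}{F} = \frac{72519}{\frac{252142641}{70291456}} = 72519 \cdot \frac{70291456}{252142641} = \frac{1699155365888}{84047547}$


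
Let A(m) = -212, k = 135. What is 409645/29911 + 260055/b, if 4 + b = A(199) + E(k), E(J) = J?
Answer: -860591540/269199 ≈ -3196.9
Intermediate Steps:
b = -81 (b = -4 + (-212 + 135) = -4 - 77 = -81)
409645/29911 + 260055/b = 409645/29911 + 260055/(-81) = 409645*(1/29911) + 260055*(-1/81) = 409645/29911 - 28895/9 = -860591540/269199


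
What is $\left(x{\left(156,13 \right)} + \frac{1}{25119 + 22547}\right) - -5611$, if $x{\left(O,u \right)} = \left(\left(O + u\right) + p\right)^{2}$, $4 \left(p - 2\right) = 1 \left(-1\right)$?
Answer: $\frac{13257463753}{381328} \approx 34767.0$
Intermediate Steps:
$p = \frac{7}{4}$ ($p = 2 + \frac{1 \left(-1\right)}{4} = 2 + \frac{1}{4} \left(-1\right) = 2 - \frac{1}{4} = \frac{7}{4} \approx 1.75$)
$x{\left(O,u \right)} = \left(\frac{7}{4} + O + u\right)^{2}$ ($x{\left(O,u \right)} = \left(\left(O + u\right) + \frac{7}{4}\right)^{2} = \left(\frac{7}{4} + O + u\right)^{2}$)
$\left(x{\left(156,13 \right)} + \frac{1}{25119 + 22547}\right) - -5611 = \left(\frac{\left(7 + 4 \cdot 156 + 4 \cdot 13\right)^{2}}{16} + \frac{1}{25119 + 22547}\right) - -5611 = \left(\frac{\left(7 + 624 + 52\right)^{2}}{16} + \frac{1}{47666}\right) + 5611 = \left(\frac{683^{2}}{16} + \frac{1}{47666}\right) + 5611 = \left(\frac{1}{16} \cdot 466489 + \frac{1}{47666}\right) + 5611 = \left(\frac{466489}{16} + \frac{1}{47666}\right) + 5611 = \frac{11117832345}{381328} + 5611 = \frac{13257463753}{381328}$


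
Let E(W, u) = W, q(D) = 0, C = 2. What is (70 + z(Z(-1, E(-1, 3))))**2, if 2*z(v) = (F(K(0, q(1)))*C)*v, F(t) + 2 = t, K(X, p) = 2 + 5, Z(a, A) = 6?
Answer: 10000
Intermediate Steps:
K(X, p) = 7
F(t) = -2 + t
z(v) = 5*v (z(v) = (((-2 + 7)*2)*v)/2 = ((5*2)*v)/2 = (10*v)/2 = 5*v)
(70 + z(Z(-1, E(-1, 3))))**2 = (70 + 5*6)**2 = (70 + 30)**2 = 100**2 = 10000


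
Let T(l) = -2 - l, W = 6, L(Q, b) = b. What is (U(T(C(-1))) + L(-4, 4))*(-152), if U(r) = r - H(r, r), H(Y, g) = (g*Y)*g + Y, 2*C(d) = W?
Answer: -19608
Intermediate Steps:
C(d) = 3 (C(d) = (½)*6 = 3)
H(Y, g) = Y + Y*g² (H(Y, g) = (Y*g)*g + Y = Y*g² + Y = Y + Y*g²)
U(r) = r - r*(1 + r²)
(U(T(C(-1))) + L(-4, 4))*(-152) = (-(-2 - 1*3)³ + 4)*(-152) = (-(-2 - 3)³ + 4)*(-152) = (-1*(-5)³ + 4)*(-152) = (-1*(-125) + 4)*(-152) = (125 + 4)*(-152) = 129*(-152) = -19608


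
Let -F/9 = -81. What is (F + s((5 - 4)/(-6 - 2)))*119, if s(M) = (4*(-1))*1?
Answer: 86275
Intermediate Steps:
F = 729 (F = -9*(-81) = 729)
s(M) = -4 (s(M) = -4*1 = -4)
(F + s((5 - 4)/(-6 - 2)))*119 = (729 - 4)*119 = 725*119 = 86275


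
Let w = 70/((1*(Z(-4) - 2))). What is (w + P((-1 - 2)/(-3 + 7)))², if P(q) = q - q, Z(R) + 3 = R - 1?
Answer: 49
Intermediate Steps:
Z(R) = -4 + R (Z(R) = -3 + (R - 1) = -3 + (-1 + R) = -4 + R)
w = -7 (w = 70/((1*((-4 - 4) - 2))) = 70/((1*(-8 - 2))) = 70/((1*(-10))) = 70/(-10) = 70*(-⅒) = -7)
P(q) = 0
(w + P((-1 - 2)/(-3 + 7)))² = (-7 + 0)² = (-7)² = 49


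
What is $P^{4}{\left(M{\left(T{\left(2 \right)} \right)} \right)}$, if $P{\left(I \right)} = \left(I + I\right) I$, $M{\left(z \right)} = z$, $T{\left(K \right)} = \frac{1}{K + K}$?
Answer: $\frac{1}{4096} \approx 0.00024414$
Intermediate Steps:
$T{\left(K \right)} = \frac{1}{2 K}$
$P{\left(I \right)} = 2 I^{2}$ ($P{\left(I \right)} = 2 I I = 2 I^{2}$)
$P^{4}{\left(M{\left(T{\left(2 \right)} \right)} \right)} = \left(2 \left(\frac{1}{2 \cdot 2}\right)^{2}\right)^{4} = \left(2 \left(\frac{1}{2} \cdot \frac{1}{2}\right)^{2}\right)^{4} = \left(\frac{2}{16}\right)^{4} = \left(2 \cdot \frac{1}{16}\right)^{4} = \left(\frac{1}{8}\right)^{4} = \frac{1}{4096}$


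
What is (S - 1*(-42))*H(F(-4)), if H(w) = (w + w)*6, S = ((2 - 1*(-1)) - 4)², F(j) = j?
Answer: -2064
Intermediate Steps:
S = 1 (S = ((2 + 1) - 4)² = (3 - 4)² = (-1)² = 1)
H(w) = 12*w (H(w) = (2*w)*6 = 12*w)
(S - 1*(-42))*H(F(-4)) = (1 - 1*(-42))*(12*(-4)) = (1 + 42)*(-48) = 43*(-48) = -2064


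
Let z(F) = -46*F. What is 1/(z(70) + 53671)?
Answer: 1/50451 ≈ 1.9821e-5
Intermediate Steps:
1/(z(70) + 53671) = 1/(-46*70 + 53671) = 1/(-3220 + 53671) = 1/50451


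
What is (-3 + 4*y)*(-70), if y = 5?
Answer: -1190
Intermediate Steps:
(-3 + 4*y)*(-70) = (-3 + 4*5)*(-70) = (-3 + 20)*(-70) = 17*(-70) = -1190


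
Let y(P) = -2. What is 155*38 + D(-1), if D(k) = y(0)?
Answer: 5888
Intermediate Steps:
D(k) = -2
155*38 + D(-1) = 155*38 - 2 = 5890 - 2 = 5888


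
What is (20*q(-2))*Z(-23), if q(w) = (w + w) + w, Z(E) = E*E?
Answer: -63480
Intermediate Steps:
Z(E) = E**2
q(w) = 3*w (q(w) = 2*w + w = 3*w)
(20*q(-2))*Z(-23) = (20*(3*(-2)))*(-23)**2 = (20*(-6))*529 = -120*529 = -63480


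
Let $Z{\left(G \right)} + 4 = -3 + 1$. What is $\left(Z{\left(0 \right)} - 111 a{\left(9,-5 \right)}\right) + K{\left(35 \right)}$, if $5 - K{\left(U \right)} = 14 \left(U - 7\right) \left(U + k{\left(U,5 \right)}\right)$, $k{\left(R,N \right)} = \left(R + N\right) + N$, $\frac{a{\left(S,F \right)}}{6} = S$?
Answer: $-37355$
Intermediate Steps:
$a{\left(S,F \right)} = 6 S$
$k{\left(R,N \right)} = R + 2 N$ ($k{\left(R,N \right)} = \left(N + R\right) + N = R + 2 N$)
$Z{\left(G \right)} = -6$ ($Z{\left(G \right)} = -4 + \left(-3 + 1\right) = -4 - 2 = -6$)
$K{\left(U \right)} = 5 - 14 \left(-7 + U\right) \left(10 + 2 U\right)$ ($K{\left(U \right)} = 5 - 14 \left(U - 7\right) \left(U + \left(U + 2 \cdot 5\right)\right) = 5 - 14 \left(-7 + U\right) \left(U + \left(U + 10\right)\right) = 5 - 14 \left(-7 + U\right) \left(U + \left(10 + U\right)\right) = 5 - 14 \left(-7 + U\right) \left(10 + 2 U\right)$)
$\left(Z{\left(0 \right)} - 111 a{\left(9,-5 \right)}\right) + K{\left(35 \right)} = \left(-6 - 111 \cdot 6 \cdot 9\right) + \left(985 - 28 \cdot 35^{2} + 56 \cdot 35\right) = \left(-6 - 5994\right) + \left(985 - 34300 + 1960\right) = -6000 - 31355 = -37355$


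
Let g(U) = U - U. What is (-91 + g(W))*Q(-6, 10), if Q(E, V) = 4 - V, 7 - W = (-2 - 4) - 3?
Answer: 546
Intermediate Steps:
W = 16 (W = 7 - ((-2 - 4) - 3) = 7 - (-6 - 3) = 7 - 1*(-9) = 7 + 9 = 16)
g(U) = 0
(-91 + g(W))*Q(-6, 10) = (-91 + 0)*(4 - 1*10) = -91*(4 - 10) = -91*(-6) = 546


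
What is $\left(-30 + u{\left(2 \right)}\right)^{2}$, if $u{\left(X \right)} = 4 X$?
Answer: $484$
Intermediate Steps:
$\left(-30 + u{\left(2 \right)}\right)^{2} = \left(-30 + 4 \cdot 2\right)^{2} = \left(-30 + 8\right)^{2} = \left(-22\right)^{2} = 484$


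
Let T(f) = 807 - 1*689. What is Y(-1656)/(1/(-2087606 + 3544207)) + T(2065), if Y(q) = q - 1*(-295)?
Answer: -1982433843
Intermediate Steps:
Y(q) = 295 + q (Y(q) = q + 295 = 295 + q)
T(f) = 118 (T(f) = 807 - 689 = 118)
Y(-1656)/(1/(-2087606 + 3544207)) + T(2065) = (295 - 1656)/(1/(-2087606 + 3544207)) + 118 = -1361/(1/1456601) + 118 = -1361/1/1456601 + 118 = -1361*1456601 + 118 = -1982433961 + 118 = -1982433843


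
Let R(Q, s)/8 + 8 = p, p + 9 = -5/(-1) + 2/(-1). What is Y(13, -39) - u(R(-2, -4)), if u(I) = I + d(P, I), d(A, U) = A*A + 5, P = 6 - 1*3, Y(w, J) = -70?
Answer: 28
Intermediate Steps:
P = 3 (P = 6 - 3 = 3)
d(A, U) = 5 + A² (d(A, U) = A² + 5 = 5 + A²)
p = -6 (p = -9 + (-5/(-1) + 2/(-1)) = -9 + (-5*(-1) + 2*(-1)) = -9 + (5 - 2) = -9 + 3 = -6)
R(Q, s) = -112 (R(Q, s) = -64 + 8*(-6) = -64 - 48 = -112)
u(I) = 14 + I (u(I) = I + (5 + 3²) = I + (5 + 9) = I + 14 = 14 + I)
Y(13, -39) - u(R(-2, -4)) = -70 - (14 - 112) = -70 - 1*(-98) = -70 + 98 = 28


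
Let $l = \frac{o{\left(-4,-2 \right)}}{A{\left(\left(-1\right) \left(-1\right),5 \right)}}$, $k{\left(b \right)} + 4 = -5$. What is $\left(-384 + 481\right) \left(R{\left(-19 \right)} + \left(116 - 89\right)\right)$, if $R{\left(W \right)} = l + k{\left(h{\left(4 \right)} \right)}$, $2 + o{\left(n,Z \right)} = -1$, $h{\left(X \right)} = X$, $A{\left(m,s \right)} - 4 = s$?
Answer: $\frac{5141}{3} \approx 1713.7$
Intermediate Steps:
$A{\left(m,s \right)} = 4 + s$
$k{\left(b \right)} = -9$ ($k{\left(b \right)} = -4 - 5 = -9$)
$o{\left(n,Z \right)} = -3$ ($o{\left(n,Z \right)} = -2 - 1 = -3$)
$l = - \frac{1}{3}$ ($l = - \frac{3}{4 + 5} = - \frac{3}{9} = \left(-3\right) \frac{1}{9} = - \frac{1}{3} \approx -0.33333$)
$R{\left(W \right)} = - \frac{28}{3}$ ($R{\left(W \right)} = - \frac{1}{3} - 9 = - \frac{28}{3}$)
$\left(-384 + 481\right) \left(R{\left(-19 \right)} + \left(116 - 89\right)\right) = \left(-384 + 481\right) \left(- \frac{28}{3} + \left(116 - 89\right)\right) = 97 \left(- \frac{28}{3} + 27\right) = 97 \cdot \frac{53}{3} = \frac{5141}{3}$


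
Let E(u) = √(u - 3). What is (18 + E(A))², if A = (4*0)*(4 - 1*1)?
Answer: (18 + I*√3)² ≈ 321.0 + 62.354*I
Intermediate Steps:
A = 0 (A = 0*(4 - 1) = 0*3 = 0)
E(u) = √(-3 + u)
(18 + E(A))² = (18 + √(-3 + 0))² = (18 + √(-3))² = (18 + I*√3)²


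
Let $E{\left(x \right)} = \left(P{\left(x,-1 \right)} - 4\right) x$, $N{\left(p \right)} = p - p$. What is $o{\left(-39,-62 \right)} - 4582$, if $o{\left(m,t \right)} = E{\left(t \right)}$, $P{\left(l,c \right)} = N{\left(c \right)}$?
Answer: $-4334$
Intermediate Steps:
$N{\left(p \right)} = 0$
$P{\left(l,c \right)} = 0$
$E{\left(x \right)} = - 4 x$ ($E{\left(x \right)} = \left(0 - 4\right) x = - 4 x$)
$o{\left(m,t \right)} = - 4 t$
$o{\left(-39,-62 \right)} - 4582 = \left(-4\right) \left(-62\right) - 4582 = 248 - 4582 = -4334$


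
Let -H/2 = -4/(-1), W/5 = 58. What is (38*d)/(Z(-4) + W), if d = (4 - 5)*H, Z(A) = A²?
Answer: 152/153 ≈ 0.99346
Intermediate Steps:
W = 290 (W = 5*58 = 290)
H = -8 (H = -(-8)/(-1) = -(-8)*(-1) = -2*4 = -8)
d = 8 (d = (4 - 5)*(-8) = -1*(-8) = 8)
(38*d)/(Z(-4) + W) = (38*8)/((-4)² + 290) = 304/(16 + 290) = 304/306 = 304*(1/306) = 152/153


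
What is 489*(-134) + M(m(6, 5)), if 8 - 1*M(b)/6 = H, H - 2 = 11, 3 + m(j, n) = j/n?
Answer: -65556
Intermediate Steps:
m(j, n) = -3 + j/n
H = 13 (H = 2 + 11 = 13)
M(b) = -30 (M(b) = 48 - 6*13 = 48 - 78 = -30)
489*(-134) + M(m(6, 5)) = 489*(-134) - 30 = -65526 - 30 = -65556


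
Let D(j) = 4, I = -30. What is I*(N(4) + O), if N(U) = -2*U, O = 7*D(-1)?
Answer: -600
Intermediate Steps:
O = 28 (O = 7*4 = 28)
I*(N(4) + O) = -30*(-2*4 + 28) = -30*(-8 + 28) = -30*20 = -600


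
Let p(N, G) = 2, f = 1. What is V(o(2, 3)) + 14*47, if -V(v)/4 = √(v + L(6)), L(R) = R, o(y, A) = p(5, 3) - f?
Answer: 658 - 4*√7 ≈ 647.42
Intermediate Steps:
o(y, A) = 1 (o(y, A) = 2 - 1*1 = 2 - 1 = 1)
V(v) = -4*√(6 + v) (V(v) = -4*√(v + 6) = -4*√(6 + v))
V(o(2, 3)) + 14*47 = -4*√(6 + 1) + 14*47 = -4*√7 + 658 = 658 - 4*√7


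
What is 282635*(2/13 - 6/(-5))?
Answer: 4974376/13 ≈ 3.8264e+5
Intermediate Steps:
282635*(2/13 - 6/(-5)) = 282635*(2*(1/13) - 6*(-⅕)) = 282635*(2/13 + 6/5) = 282635*(88/65) = 4974376/13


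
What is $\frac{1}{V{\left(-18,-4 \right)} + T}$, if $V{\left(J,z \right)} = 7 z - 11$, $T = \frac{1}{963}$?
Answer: $- \frac{963}{37556} \approx -0.025642$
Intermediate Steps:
$T = \frac{1}{963} \approx 0.0010384$
$V{\left(J,z \right)} = -11 + 7 z$
$\frac{1}{V{\left(-18,-4 \right)} + T} = \frac{1}{\left(-11 + 7 \left(-4\right)\right) + \frac{1}{963}} = \frac{1}{\left(-11 - 28\right) + \frac{1}{963}} = \frac{1}{-39 + \frac{1}{963}} = \frac{1}{- \frac{37556}{963}} = - \frac{963}{37556}$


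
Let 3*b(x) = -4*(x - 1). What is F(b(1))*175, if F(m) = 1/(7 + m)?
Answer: 25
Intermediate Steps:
b(x) = 4/3 - 4*x/3 (b(x) = (-4*(x - 1))/3 = (-4*(-1 + x))/3 = (4 - 4*x)/3 = 4/3 - 4*x/3)
F(b(1))*175 = 175/(7 + (4/3 - 4/3*1)) = 175/(7 + (4/3 - 4/3)) = 175/(7 + 0) = 175/7 = (⅐)*175 = 25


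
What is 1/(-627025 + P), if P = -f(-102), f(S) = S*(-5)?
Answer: -1/627535 ≈ -1.5935e-6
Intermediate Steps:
f(S) = -5*S
P = -510 (P = -(-5)*(-102) = -1*510 = -510)
1/(-627025 + P) = 1/(-627025 - 510) = 1/(-627535) = -1/627535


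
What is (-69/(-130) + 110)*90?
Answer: 129321/13 ≈ 9947.8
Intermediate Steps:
(-69/(-130) + 110)*90 = (-69*(-1/130) + 110)*90 = (69/130 + 110)*90 = (14369/130)*90 = 129321/13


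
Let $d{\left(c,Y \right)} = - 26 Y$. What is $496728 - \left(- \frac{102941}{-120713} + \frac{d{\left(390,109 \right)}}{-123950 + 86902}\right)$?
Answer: $\frac{1110725249404131}{2236087612} \approx 4.9673 \cdot 10^{5}$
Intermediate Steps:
$496728 - \left(- \frac{102941}{-120713} + \frac{d{\left(390,109 \right)}}{-123950 + 86902}\right) = 496728 - \left(- \frac{102941}{-120713} + \frac{\left(-26\right) 109}{-123950 + 86902}\right) = 496728 - \left(\left(-102941\right) \left(- \frac{1}{120713}\right) - \frac{2834}{-37048}\right) = 496728 - \left(\frac{102941}{120713} - - \frac{1417}{18524}\right) = 496728 - \left(\frac{102941}{120713} + \frac{1417}{18524}\right) = 496728 - \frac{2077929405}{2236087612} = \frac{1110725249404131}{2236087612}$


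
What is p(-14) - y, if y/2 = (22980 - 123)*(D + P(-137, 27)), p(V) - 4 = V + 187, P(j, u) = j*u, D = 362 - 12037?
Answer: 702807213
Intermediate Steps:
D = -11675
p(V) = 191 + V (p(V) = 4 + (V + 187) = 4 + (187 + V) = 191 + V)
y = -702807036 (y = 2*((22980 - 123)*(-11675 - 137*27)) = 2*(22857*(-11675 - 3699)) = 2*(22857*(-15374)) = 2*(-351403518) = -702807036)
p(-14) - y = (191 - 14) - 1*(-702807036) = 177 + 702807036 = 702807213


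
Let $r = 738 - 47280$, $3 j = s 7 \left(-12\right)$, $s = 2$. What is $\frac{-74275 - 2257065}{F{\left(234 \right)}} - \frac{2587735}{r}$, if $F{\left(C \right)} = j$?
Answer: $\frac{6790633715}{162897} \approx 41687.0$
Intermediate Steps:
$j = -56$ ($j = \frac{2 \cdot 7 \left(-12\right)}{3} = \frac{14 \left(-12\right)}{3} = \frac{1}{3} \left(-168\right) = -56$)
$F{\left(C \right)} = -56$
$r = -46542$ ($r = 738 - 47280 = -46542$)
$\frac{-74275 - 2257065}{F{\left(234 \right)}} - \frac{2587735}{r} = \frac{-74275 - 2257065}{-56} - \frac{2587735}{-46542} = \left(-2331340\right) \left(- \frac{1}{56}\right) - - \frac{2587735}{46542} = \frac{582835}{14} + \frac{2587735}{46542} = \frac{6790633715}{162897}$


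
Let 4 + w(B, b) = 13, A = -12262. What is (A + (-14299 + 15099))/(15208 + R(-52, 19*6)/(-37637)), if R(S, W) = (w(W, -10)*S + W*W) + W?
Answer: -19608877/26016857 ≈ -0.75370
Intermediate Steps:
w(B, b) = 9 (w(B, b) = -4 + 13 = 9)
R(S, W) = W + W² + 9*S (R(S, W) = (9*S + W*W) + W = (9*S + W²) + W = (W² + 9*S) + W = W + W² + 9*S)
(A + (-14299 + 15099))/(15208 + R(-52, 19*6)/(-37637)) = (-12262 + (-14299 + 15099))/(15208 + (19*6 + (19*6)² + 9*(-52))/(-37637)) = (-12262 + 800)/(15208 + (114 + 114² - 468)*(-1/37637)) = -11462/(15208 + (114 + 12996 - 468)*(-1/37637)) = -11462/(15208 + 12642*(-1/37637)) = -11462/(15208 - 12642/37637) = -11462/572370854/37637 = -11462*37637/572370854 = -19608877/26016857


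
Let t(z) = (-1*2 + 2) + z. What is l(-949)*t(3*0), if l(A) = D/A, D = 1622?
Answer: 0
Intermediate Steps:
l(A) = 1622/A
t(z) = z (t(z) = (-2 + 2) + z = 0 + z = z)
l(-949)*t(3*0) = (1622/(-949))*(3*0) = (1622*(-1/949))*0 = -1622/949*0 = 0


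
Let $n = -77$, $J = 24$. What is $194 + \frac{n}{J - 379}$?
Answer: $\frac{68947}{355} \approx 194.22$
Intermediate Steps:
$194 + \frac{n}{J - 379} = 194 + \frac{1}{24 - 379} \left(-77\right) = 194 + \frac{1}{-355} \left(-77\right) = 194 - - \frac{77}{355} = 194 + \frac{77}{355} = \frac{68947}{355}$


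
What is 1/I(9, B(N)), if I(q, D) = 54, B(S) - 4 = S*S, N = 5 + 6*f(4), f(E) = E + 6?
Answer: 1/54 ≈ 0.018519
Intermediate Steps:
f(E) = 6 + E
N = 65 (N = 5 + 6*(6 + 4) = 5 + 6*10 = 5 + 60 = 65)
B(S) = 4 + S² (B(S) = 4 + S*S = 4 + S²)
1/I(9, B(N)) = 1/54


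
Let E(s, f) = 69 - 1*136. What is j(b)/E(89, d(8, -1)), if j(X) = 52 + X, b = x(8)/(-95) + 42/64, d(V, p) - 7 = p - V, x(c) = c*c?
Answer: -158027/203680 ≈ -0.77586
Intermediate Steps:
x(c) = c²
d(V, p) = 7 + p - V (d(V, p) = 7 + (p - V) = 7 + p - V)
E(s, f) = -67 (E(s, f) = 69 - 136 = -67)
b = -53/3040 (b = 8²/(-95) + 42/64 = 64*(-1/95) + 42*(1/64) = -64/95 + 21/32 = -53/3040 ≈ -0.017434)
j(b)/E(89, d(8, -1)) = (52 - 53/3040)/(-67) = (158027/3040)*(-1/67) = -158027/203680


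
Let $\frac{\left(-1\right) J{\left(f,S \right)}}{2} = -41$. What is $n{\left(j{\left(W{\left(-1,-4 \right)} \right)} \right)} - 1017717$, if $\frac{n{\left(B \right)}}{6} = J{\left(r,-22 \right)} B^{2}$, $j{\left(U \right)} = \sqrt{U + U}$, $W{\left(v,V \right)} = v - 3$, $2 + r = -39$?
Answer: $-1021653$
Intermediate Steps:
$r = -41$ ($r = -2 - 39 = -41$)
$J{\left(f,S \right)} = 82$ ($J{\left(f,S \right)} = \left(-2\right) \left(-41\right) = 82$)
$W{\left(v,V \right)} = -3 + v$ ($W{\left(v,V \right)} = v - 3 = -3 + v$)
$j{\left(U \right)} = \sqrt{2} \sqrt{U}$ ($j{\left(U \right)} = \sqrt{2 U} = \sqrt{2} \sqrt{U}$)
$n{\left(B \right)} = 492 B^{2}$ ($n{\left(B \right)} = 6 \cdot 82 B^{2} = 492 B^{2}$)
$n{\left(j{\left(W{\left(-1,-4 \right)} \right)} \right)} - 1017717 = 492 \left(\sqrt{2} \sqrt{-3 - 1}\right)^{2} - 1017717 = 492 \left(\sqrt{2} \sqrt{-4}\right)^{2} - 1017717 = 492 \left(\sqrt{2} \cdot 2 i\right)^{2} - 1017717 = 492 \left(2 i \sqrt{2}\right)^{2} - 1017717 = 492 \left(-8\right) - 1017717 = -3936 - 1017717 = -1021653$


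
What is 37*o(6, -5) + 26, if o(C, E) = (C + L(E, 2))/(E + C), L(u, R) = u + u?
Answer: -122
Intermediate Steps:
L(u, R) = 2*u
o(C, E) = (C + 2*E)/(C + E) (o(C, E) = (C + 2*E)/(E + C) = (C + 2*E)/(C + E))
37*o(6, -5) + 26 = 37*((6 + 2*(-5))/(6 - 5)) + 26 = 37*((6 - 10)/1) + 26 = 37*(1*(-4)) + 26 = 37*(-4) + 26 = -148 + 26 = -122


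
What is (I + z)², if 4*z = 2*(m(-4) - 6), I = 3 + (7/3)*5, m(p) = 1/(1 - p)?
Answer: 124609/900 ≈ 138.45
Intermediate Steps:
I = 44/3 (I = 3 + (7*(⅓))*5 = 3 + (7/3)*5 = 3 + 35/3 = 44/3 ≈ 14.667)
z = -29/10 (z = (2*(-1/(-1 - 4) - 6))/4 = (2*(-1/(-5) - 6))/4 = (2*(-1*(-⅕) - 6))/4 = (2*(⅕ - 6))/4 = (2*(-29/5))/4 = (¼)*(-58/5) = -29/10 ≈ -2.9000)
(I + z)² = (44/3 - 29/10)² = (353/30)² = 124609/900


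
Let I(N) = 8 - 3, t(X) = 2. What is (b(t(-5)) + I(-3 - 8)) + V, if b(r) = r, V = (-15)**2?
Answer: 232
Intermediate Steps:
V = 225
I(N) = 5
(b(t(-5)) + I(-3 - 8)) + V = (2 + 5) + 225 = 7 + 225 = 232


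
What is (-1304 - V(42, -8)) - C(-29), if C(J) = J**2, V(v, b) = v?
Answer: -2187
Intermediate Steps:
(-1304 - V(42, -8)) - C(-29) = (-1304 - 1*42) - 1*(-29)**2 = (-1304 - 42) - 1*841 = -1346 - 841 = -2187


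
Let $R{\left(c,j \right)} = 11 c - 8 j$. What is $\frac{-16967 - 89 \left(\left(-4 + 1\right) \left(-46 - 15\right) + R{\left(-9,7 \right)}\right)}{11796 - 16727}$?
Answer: $\frac{19459}{4931} \approx 3.9463$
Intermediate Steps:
$R{\left(c,j \right)} = - 8 j + 11 c$
$\frac{-16967 - 89 \left(\left(-4 + 1\right) \left(-46 - 15\right) + R{\left(-9,7 \right)}\right)}{11796 - 16727} = \frac{-16967 - 89 \left(\left(-4 + 1\right) \left(-46 - 15\right) + \left(\left(-8\right) 7 + 11 \left(-9\right)\right)\right)}{11796 - 16727} = \frac{-16967 - 89 \left(\left(-3\right) \left(-61\right) - 155\right)}{-4931} = \left(-16967 - 89 \left(183 - 155\right)\right) \left(- \frac{1}{4931}\right) = \left(-16967 - 2492\right) \left(- \frac{1}{4931}\right) = \left(-19459\right) \left(- \frac{1}{4931}\right) = \frac{19459}{4931}$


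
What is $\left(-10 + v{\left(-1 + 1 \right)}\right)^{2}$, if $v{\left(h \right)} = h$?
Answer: $100$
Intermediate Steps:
$\left(-10 + v{\left(-1 + 1 \right)}\right)^{2} = \left(-10 + \left(-1 + 1\right)\right)^{2} = \left(-10 + 0\right)^{2} = \left(-10\right)^{2} = 100$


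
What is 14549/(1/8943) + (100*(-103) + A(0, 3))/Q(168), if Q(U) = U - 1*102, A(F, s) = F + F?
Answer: 4293681181/33 ≈ 1.3011e+8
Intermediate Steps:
A(F, s) = 2*F
Q(U) = -102 + U (Q(U) = U - 102 = -102 + U)
14549/(1/8943) + (100*(-103) + A(0, 3))/Q(168) = 14549/(1/8943) + (100*(-103) + 2*0)/(-102 + 168) = 14549/(1/8943) + (-10300 + 0)/66 = 14549*8943 - 10300*1/66 = 130111707 - 5150/33 = 4293681181/33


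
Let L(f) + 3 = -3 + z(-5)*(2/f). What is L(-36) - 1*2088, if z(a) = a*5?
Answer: -37667/18 ≈ -2092.6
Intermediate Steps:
z(a) = 5*a
L(f) = -6 - 50/f (L(f) = -3 + (-3 + (5*(-5))*(2/f)) = -3 + (-3 - 50/f) = -6 - 50/f)
L(-36) - 1*2088 = (-6 - 50/(-36)) - 1*2088 = (-6 - 50*(-1/36)) - 2088 = (-6 + 25/18) - 2088 = -83/18 - 2088 = -37667/18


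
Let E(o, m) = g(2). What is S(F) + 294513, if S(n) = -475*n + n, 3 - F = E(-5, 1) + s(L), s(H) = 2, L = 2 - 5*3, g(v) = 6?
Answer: 296883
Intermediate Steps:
E(o, m) = 6
L = -13 (L = 2 - 15 = -13)
F = -5 (F = 3 - (6 + 2) = 3 - 1*8 = 3 - 8 = -5)
S(n) = -474*n
S(F) + 294513 = -474*(-5) + 294513 = 2370 + 294513 = 296883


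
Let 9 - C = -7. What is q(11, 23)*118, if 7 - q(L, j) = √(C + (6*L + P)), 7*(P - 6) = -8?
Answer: 826 - 472*√266/7 ≈ -273.73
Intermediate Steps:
C = 16 (C = 9 - 1*(-7) = 9 + 7 = 16)
P = 34/7 (P = 6 + (⅐)*(-8) = 6 - 8/7 = 34/7 ≈ 4.8571)
q(L, j) = 7 - √(146/7 + 6*L) (q(L, j) = 7 - √(16 + (6*L + 34/7)) = 7 - √(16 + (34/7 + 6*L)) = 7 - √(146/7 + 6*L))
q(11, 23)*118 = (7 - √(1022 + 294*11)/7)*118 = (7 - √(1022 + 3234)/7)*118 = (7 - 4*√266/7)*118 = 826 - 472*√266/7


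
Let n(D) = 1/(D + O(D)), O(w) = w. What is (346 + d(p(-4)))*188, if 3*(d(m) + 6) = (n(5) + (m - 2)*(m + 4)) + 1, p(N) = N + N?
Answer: 332478/5 ≈ 66496.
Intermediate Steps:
p(N) = 2*N
n(D) = 1/(2*D) (n(D) = 1/(D + D) = 1/(2*D))
d(m) = -169/30 + (-2 + m)*(4 + m)/3 (d(m) = -6 + (((½)/5 + (m - 2)*(m + 4)) + 1)/3 = -6 + (((½)*(⅕) + (-2 + m)*(4 + m)) + 1)/3 = -6 + ((⅒ + (-2 + m)*(4 + m)) + 1)/3 = -6 + (11/10 + (-2 + m)*(4 + m))/3 = -6 + (11/30 + (-2 + m)*(4 + m)/3) = -169/30 + (-2 + m)*(4 + m)/3)
(346 + d(p(-4)))*188 = (346 + (-83/10 + (2*(-4))²/3 + 2*(2*(-4))/3))*188 = (346 + (-83/10 + (⅓)*(-8)² + (⅔)*(-8)))*188 = (346 + (-83/10 + (⅓)*64 - 16/3))*188 = (346 + (-83/10 + 64/3 - 16/3))*188 = (346 + 77/10)*188 = (3537/10)*188 = 332478/5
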